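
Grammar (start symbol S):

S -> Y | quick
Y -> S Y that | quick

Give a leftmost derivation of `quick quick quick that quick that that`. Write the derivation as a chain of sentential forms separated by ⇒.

S ⇒ Y ⇒ S Y that ⇒ Y Y that ⇒ quick Y that ⇒ quick S Y that that ⇒ quick Y Y that that ⇒ quick S Y that Y that that ⇒ quick quick Y that Y that that ⇒ quick quick quick that Y that that ⇒ quick quick quick that quick that that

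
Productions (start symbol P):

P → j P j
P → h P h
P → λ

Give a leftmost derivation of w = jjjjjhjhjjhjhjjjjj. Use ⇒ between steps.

P ⇒ jPj ⇒ jjPjj ⇒ jjjPjjj ⇒ jjjjPjjjj ⇒ jjjjjPjjjjj ⇒ jjjjjhPhjjjjj ⇒ jjjjjhjPjhjjjjj ⇒ jjjjjhjhPhjhjjjjj ⇒ jjjjjhjhjPjhjhjjjjj ⇒ jjjjjhjhjjhjhjjjjj

P ⇒ jPj   [P → j P j]
jPj ⇒ jjPjj   [P → j P j]
jjPjj ⇒ jjjPjjj   [P → j P j]
jjjPjjj ⇒ jjjjPjjjj   [P → j P j]
jjjjPjjjj ⇒ jjjjjPjjjjj   [P → j P j]
jjjjjPjjjjj ⇒ jjjjjhPhjjjjj   [P → h P h]
jjjjjhPhjjjjj ⇒ jjjjjhjPjhjjjjj   [P → j P j]
jjjjjhjPjhjjjjj ⇒ jjjjjhjhPhjhjjjjj   [P → h P h]
jjjjjhjhPhjhjjjjj ⇒ jjjjjhjhjPjhjhjjjjj   [P → j P j]
jjjjjhjhjPjhjhjjjjj ⇒ jjjjjhjhjjhjhjjjjj   [P → λ]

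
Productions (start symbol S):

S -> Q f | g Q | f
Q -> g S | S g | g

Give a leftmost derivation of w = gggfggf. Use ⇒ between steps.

S⇒Qf⇒Sgf⇒gQgf⇒gSggf⇒ggQggf⇒gggSggf⇒gggfggf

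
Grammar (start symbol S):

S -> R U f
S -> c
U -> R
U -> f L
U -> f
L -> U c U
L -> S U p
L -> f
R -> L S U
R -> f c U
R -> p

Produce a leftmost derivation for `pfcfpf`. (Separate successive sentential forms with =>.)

S => RUf   [S -> R U f]
RUf => pUf   [R -> p]
pUf => pfLf   [U -> f L]
pfLf => pfSUpf   [L -> S U p]
pfSUpf => pfcUpf   [S -> c]
pfcUpf => pfcfpf   [U -> f]

S=>RUf=>pUf=>pfLf=>pfSUpf=>pfcUpf=>pfcfpf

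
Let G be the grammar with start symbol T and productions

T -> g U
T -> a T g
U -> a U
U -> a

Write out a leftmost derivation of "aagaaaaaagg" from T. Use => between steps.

T => aTg   [T -> a T g]
aTg => aaTgg   [T -> a T g]
aaTgg => aagUgg   [T -> g U]
aagUgg => aagaUgg   [U -> a U]
aagaUgg => aagaaUgg   [U -> a U]
aagaaUgg => aagaaaUgg   [U -> a U]
aagaaaUgg => aagaaaaUgg   [U -> a U]
aagaaaaUgg => aagaaaaaUgg   [U -> a U]
aagaaaaaUgg => aagaaaaaagg   [U -> a]

T => aTg => aaTgg => aagUgg => aagaUgg => aagaaUgg => aagaaaUgg => aagaaaaUgg => aagaaaaaUgg => aagaaaaaagg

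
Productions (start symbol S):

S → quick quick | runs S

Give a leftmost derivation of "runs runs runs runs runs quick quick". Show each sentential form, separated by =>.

S => runs S => runs runs S => runs runs runs S => runs runs runs runs S => runs runs runs runs runs S => runs runs runs runs runs quick quick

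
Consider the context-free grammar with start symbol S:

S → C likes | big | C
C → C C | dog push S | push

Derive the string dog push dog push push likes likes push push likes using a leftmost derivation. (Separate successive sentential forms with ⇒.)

S ⇒ C likes ⇒ C C likes ⇒ C C C likes ⇒ dog push S C C likes ⇒ dog push C likes C C likes ⇒ dog push dog push S likes C C likes ⇒ dog push dog push C likes likes C C likes ⇒ dog push dog push push likes likes C C likes ⇒ dog push dog push push likes likes push C likes ⇒ dog push dog push push likes likes push push likes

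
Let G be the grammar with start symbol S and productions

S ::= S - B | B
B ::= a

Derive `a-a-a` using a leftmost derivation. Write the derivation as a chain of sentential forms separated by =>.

S => S-B   [S ::= S - B]
S-B => S-B-B   [S ::= S - B]
S-B-B => B-B-B   [S ::= B]
B-B-B => a-B-B   [B ::= a]
a-B-B => a-a-B   [B ::= a]
a-a-B => a-a-a   [B ::= a]

S => S-B => S-B-B => B-B-B => a-B-B => a-a-B => a-a-a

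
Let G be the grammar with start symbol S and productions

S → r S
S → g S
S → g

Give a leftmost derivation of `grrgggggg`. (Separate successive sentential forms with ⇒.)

S ⇒ gS ⇒ grS ⇒ grrS ⇒ grrgS ⇒ grrggS ⇒ grrgggS ⇒ grrggggS ⇒ grrgggggS ⇒ grrgggggg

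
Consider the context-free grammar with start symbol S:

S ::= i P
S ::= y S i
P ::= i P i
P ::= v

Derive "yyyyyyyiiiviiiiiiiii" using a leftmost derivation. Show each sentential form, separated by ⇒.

S ⇒ ySi ⇒ yySii ⇒ yyySiii ⇒ yyyySiiii ⇒ yyyyySiiiii ⇒ yyyyyySiiiiii ⇒ yyyyyyySiiiiiii ⇒ yyyyyyyiPiiiiiii ⇒ yyyyyyyiiPiiiiiiii ⇒ yyyyyyyiiiPiiiiiiiii ⇒ yyyyyyyiiiviiiiiiiii

S ⇒ ySi   [S ::= y S i]
ySi ⇒ yySii   [S ::= y S i]
yySii ⇒ yyySiii   [S ::= y S i]
yyySiii ⇒ yyyySiiii   [S ::= y S i]
yyyySiiii ⇒ yyyyySiiiii   [S ::= y S i]
yyyyySiiiii ⇒ yyyyyySiiiiii   [S ::= y S i]
yyyyyySiiiiii ⇒ yyyyyyySiiiiiii   [S ::= y S i]
yyyyyyySiiiiiii ⇒ yyyyyyyiPiiiiiii   [S ::= i P]
yyyyyyyiPiiiiiii ⇒ yyyyyyyiiPiiiiiiii   [P ::= i P i]
yyyyyyyiiPiiiiiiii ⇒ yyyyyyyiiiPiiiiiiiii   [P ::= i P i]
yyyyyyyiiiPiiiiiiiii ⇒ yyyyyyyiiiviiiiiiiii   [P ::= v]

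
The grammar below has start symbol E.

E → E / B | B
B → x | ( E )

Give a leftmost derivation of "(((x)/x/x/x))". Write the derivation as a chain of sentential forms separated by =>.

E => B   [E → B]
B => (E)   [B → ( E )]
(E) => (B)   [E → B]
(B) => ((E))   [B → ( E )]
((E)) => ((E/B))   [E → E / B]
((E/B)) => ((E/B/B))   [E → E / B]
((E/B/B)) => ((E/B/B/B))   [E → E / B]
((E/B/B/B)) => ((B/B/B/B))   [E → B]
((B/B/B/B)) => (((E)/B/B/B))   [B → ( E )]
(((E)/B/B/B)) => (((B)/B/B/B))   [E → B]
(((B)/B/B/B)) => (((x)/B/B/B))   [B → x]
(((x)/B/B/B)) => (((x)/x/B/B))   [B → x]
(((x)/x/B/B)) => (((x)/x/x/B))   [B → x]
(((x)/x/x/B)) => (((x)/x/x/x))   [B → x]

E => B => (E) => (B) => ((E)) => ((E/B)) => ((E/B/B)) => ((E/B/B/B)) => ((B/B/B/B)) => (((E)/B/B/B)) => (((B)/B/B/B)) => (((x)/B/B/B)) => (((x)/x/B/B)) => (((x)/x/x/B)) => (((x)/x/x/x))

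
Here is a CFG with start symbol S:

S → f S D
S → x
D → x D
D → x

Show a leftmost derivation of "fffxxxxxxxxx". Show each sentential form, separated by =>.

S => fSD   [S → f S D]
fSD => ffSDD   [S → f S D]
ffSDD => fffSDDD   [S → f S D]
fffSDDD => fffxDDD   [S → x]
fffxDDD => fffxxDDD   [D → x D]
fffxxDDD => fffxxxDDD   [D → x D]
fffxxxDDD => fffxxxxDDD   [D → x D]
fffxxxxDDD => fffxxxxxDDD   [D → x D]
fffxxxxxDDD => fffxxxxxxDD   [D → x]
fffxxxxxxDD => fffxxxxxxxD   [D → x]
fffxxxxxxxD => fffxxxxxxxxD   [D → x D]
fffxxxxxxxxD => fffxxxxxxxxx   [D → x]

S => fSD => ffSDD => fffSDDD => fffxDDD => fffxxDDD => fffxxxDDD => fffxxxxDDD => fffxxxxxDDD => fffxxxxxxDD => fffxxxxxxxD => fffxxxxxxxxD => fffxxxxxxxxx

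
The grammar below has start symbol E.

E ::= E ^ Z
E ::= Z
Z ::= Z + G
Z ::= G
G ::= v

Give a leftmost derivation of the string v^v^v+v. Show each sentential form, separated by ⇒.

E⇒E^Z⇒E^Z^Z⇒Z^Z^Z⇒G^Z^Z⇒v^Z^Z⇒v^G^Z⇒v^v^Z⇒v^v^Z+G⇒v^v^G+G⇒v^v^v+G⇒v^v^v+v

E ⇒ E^Z   [E ::= E ^ Z]
E^Z ⇒ E^Z^Z   [E ::= E ^ Z]
E^Z^Z ⇒ Z^Z^Z   [E ::= Z]
Z^Z^Z ⇒ G^Z^Z   [Z ::= G]
G^Z^Z ⇒ v^Z^Z   [G ::= v]
v^Z^Z ⇒ v^G^Z   [Z ::= G]
v^G^Z ⇒ v^v^Z   [G ::= v]
v^v^Z ⇒ v^v^Z+G   [Z ::= Z + G]
v^v^Z+G ⇒ v^v^G+G   [Z ::= G]
v^v^G+G ⇒ v^v^v+G   [G ::= v]
v^v^v+G ⇒ v^v^v+v   [G ::= v]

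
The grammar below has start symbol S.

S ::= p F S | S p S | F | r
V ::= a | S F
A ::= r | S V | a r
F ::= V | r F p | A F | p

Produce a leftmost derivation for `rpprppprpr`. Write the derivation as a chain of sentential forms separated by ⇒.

S⇒SpS⇒SpSpS⇒FpSpS⇒rFppSpS⇒rVppSpS⇒rSFppSpS⇒rpFSFppSpS⇒rppSFppSpS⇒rpprFppSpS⇒rpprpppSpS⇒rpprppprpS⇒rpprppprpr

S ⇒ SpS   [S ::= S p S]
SpS ⇒ SpSpS   [S ::= S p S]
SpSpS ⇒ FpSpS   [S ::= F]
FpSpS ⇒ rFppSpS   [F ::= r F p]
rFppSpS ⇒ rVppSpS   [F ::= V]
rVppSpS ⇒ rSFppSpS   [V ::= S F]
rSFppSpS ⇒ rpFSFppSpS   [S ::= p F S]
rpFSFppSpS ⇒ rppSFppSpS   [F ::= p]
rppSFppSpS ⇒ rpprFppSpS   [S ::= r]
rpprFppSpS ⇒ rpprpppSpS   [F ::= p]
rpprpppSpS ⇒ rpprppprpS   [S ::= r]
rpprppprpS ⇒ rpprppprpr   [S ::= r]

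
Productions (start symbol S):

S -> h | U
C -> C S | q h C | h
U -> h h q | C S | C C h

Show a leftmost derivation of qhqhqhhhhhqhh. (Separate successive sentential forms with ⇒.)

S ⇒ U ⇒ CCh ⇒ qhCCh ⇒ qhCSCh ⇒ qhqhCSCh ⇒ qhqhCSSCh ⇒ qhqhqhCSSCh ⇒ qhqhqhhSSCh ⇒ qhqhqhhhSCh ⇒ qhqhqhhhUCh ⇒ qhqhqhhhhhqCh ⇒ qhqhqhhhhhqhh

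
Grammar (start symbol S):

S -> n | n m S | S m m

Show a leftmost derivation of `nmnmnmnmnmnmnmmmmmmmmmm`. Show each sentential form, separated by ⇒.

S ⇒ Smm ⇒ Smmmm ⇒ nmSmmmm ⇒ nmnmSmmmm ⇒ nmnmSmmmmmm ⇒ nmnmnmSmmmmmm ⇒ nmnmnmSmmmmmmmm ⇒ nmnmnmnmSmmmmmmmm ⇒ nmnmnmnmnmSmmmmmmmm ⇒ nmnmnmnmnmnmSmmmmmmmm ⇒ nmnmnmnmnmnmSmmmmmmmmmm ⇒ nmnmnmnmnmnmnmmmmmmmmmm

S ⇒ Smm   [S -> S m m]
Smm ⇒ Smmmm   [S -> S m m]
Smmmm ⇒ nmSmmmm   [S -> n m S]
nmSmmmm ⇒ nmnmSmmmm   [S -> n m S]
nmnmSmmmm ⇒ nmnmSmmmmmm   [S -> S m m]
nmnmSmmmmmm ⇒ nmnmnmSmmmmmm   [S -> n m S]
nmnmnmSmmmmmm ⇒ nmnmnmSmmmmmmmm   [S -> S m m]
nmnmnmSmmmmmmmm ⇒ nmnmnmnmSmmmmmmmm   [S -> n m S]
nmnmnmnmSmmmmmmmm ⇒ nmnmnmnmnmSmmmmmmmm   [S -> n m S]
nmnmnmnmnmSmmmmmmmm ⇒ nmnmnmnmnmnmSmmmmmmmm   [S -> n m S]
nmnmnmnmnmnmSmmmmmmmm ⇒ nmnmnmnmnmnmSmmmmmmmmmm   [S -> S m m]
nmnmnmnmnmnmSmmmmmmmmmm ⇒ nmnmnmnmnmnmnmmmmmmmmmm   [S -> n]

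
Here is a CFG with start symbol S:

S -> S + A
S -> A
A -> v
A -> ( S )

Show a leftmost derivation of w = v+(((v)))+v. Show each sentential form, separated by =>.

S=>S+A=>S+A+A=>A+A+A=>v+A+A=>v+(S)+A=>v+(A)+A=>v+((S))+A=>v+((A))+A=>v+(((S)))+A=>v+(((A)))+A=>v+(((v)))+A=>v+(((v)))+v

S => S+A   [S -> S + A]
S+A => S+A+A   [S -> S + A]
S+A+A => A+A+A   [S -> A]
A+A+A => v+A+A   [A -> v]
v+A+A => v+(S)+A   [A -> ( S )]
v+(S)+A => v+(A)+A   [S -> A]
v+(A)+A => v+((S))+A   [A -> ( S )]
v+((S))+A => v+((A))+A   [S -> A]
v+((A))+A => v+(((S)))+A   [A -> ( S )]
v+(((S)))+A => v+(((A)))+A   [S -> A]
v+(((A)))+A => v+(((v)))+A   [A -> v]
v+(((v)))+A => v+(((v)))+v   [A -> v]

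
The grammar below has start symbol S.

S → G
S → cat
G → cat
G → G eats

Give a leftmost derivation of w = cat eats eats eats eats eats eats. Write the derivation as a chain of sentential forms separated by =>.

S => G => G eats => G eats eats => G eats eats eats => G eats eats eats eats => G eats eats eats eats eats => G eats eats eats eats eats eats => cat eats eats eats eats eats eats

S => G   [S → G]
G => G eats   [G → G eats]
G eats => G eats eats   [G → G eats]
G eats eats => G eats eats eats   [G → G eats]
G eats eats eats => G eats eats eats eats   [G → G eats]
G eats eats eats eats => G eats eats eats eats eats   [G → G eats]
G eats eats eats eats eats => G eats eats eats eats eats eats   [G → G eats]
G eats eats eats eats eats eats => cat eats eats eats eats eats eats   [G → cat]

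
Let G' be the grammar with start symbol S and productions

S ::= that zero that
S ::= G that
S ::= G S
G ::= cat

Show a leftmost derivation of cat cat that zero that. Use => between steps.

S => G S => cat S => cat G S => cat cat S => cat cat that zero that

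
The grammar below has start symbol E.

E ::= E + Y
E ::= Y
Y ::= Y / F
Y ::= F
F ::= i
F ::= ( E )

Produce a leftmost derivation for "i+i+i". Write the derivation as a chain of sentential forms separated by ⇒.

E⇒E+Y⇒E+Y+Y⇒Y+Y+Y⇒F+Y+Y⇒i+Y+Y⇒i+F+Y⇒i+i+Y⇒i+i+F⇒i+i+i

E ⇒ E+Y   [E ::= E + Y]
E+Y ⇒ E+Y+Y   [E ::= E + Y]
E+Y+Y ⇒ Y+Y+Y   [E ::= Y]
Y+Y+Y ⇒ F+Y+Y   [Y ::= F]
F+Y+Y ⇒ i+Y+Y   [F ::= i]
i+Y+Y ⇒ i+F+Y   [Y ::= F]
i+F+Y ⇒ i+i+Y   [F ::= i]
i+i+Y ⇒ i+i+F   [Y ::= F]
i+i+F ⇒ i+i+i   [F ::= i]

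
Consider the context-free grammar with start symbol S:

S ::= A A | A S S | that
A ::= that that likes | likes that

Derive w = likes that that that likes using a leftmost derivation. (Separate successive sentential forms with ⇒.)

S ⇒ A A   [S ::= A A]
A A ⇒ likes that A   [A ::= likes that]
likes that A ⇒ likes that that that likes   [A ::= that that likes]

S ⇒ A A ⇒ likes that A ⇒ likes that that that likes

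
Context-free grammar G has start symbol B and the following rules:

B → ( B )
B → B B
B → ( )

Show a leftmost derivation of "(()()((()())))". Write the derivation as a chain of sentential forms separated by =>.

B=>(B)=>(BB)=>(BBB)=>(()BB)=>(()()B)=>(()()(B))=>(()()((B)))=>(()()((BB)))=>(()()((()B)))=>(()()((()())))

B => (B)   [B → ( B )]
(B) => (BB)   [B → B B]
(BB) => (BBB)   [B → B B]
(BBB) => (()BB)   [B → ( )]
(()BB) => (()()B)   [B → ( )]
(()()B) => (()()(B))   [B → ( B )]
(()()(B)) => (()()((B)))   [B → ( B )]
(()()((B))) => (()()((BB)))   [B → B B]
(()()((BB))) => (()()((()B)))   [B → ( )]
(()()((()B))) => (()()((()())))   [B → ( )]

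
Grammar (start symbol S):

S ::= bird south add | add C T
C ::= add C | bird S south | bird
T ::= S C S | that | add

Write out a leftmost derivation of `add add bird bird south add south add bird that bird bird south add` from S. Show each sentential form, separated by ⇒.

S ⇒ add C T ⇒ add add C T ⇒ add add bird S south T ⇒ add add bird bird south add south T ⇒ add add bird bird south add south S C S ⇒ add add bird bird south add south add C T C S ⇒ add add bird bird south add south add bird T C S ⇒ add add bird bird south add south add bird that C S ⇒ add add bird bird south add south add bird that bird S ⇒ add add bird bird south add south add bird that bird bird south add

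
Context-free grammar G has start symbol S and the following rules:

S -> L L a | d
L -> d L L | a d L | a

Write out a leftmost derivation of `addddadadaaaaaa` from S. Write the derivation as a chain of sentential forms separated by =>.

S => LLa   [S -> L L a]
LLa => adLLa   [L -> a d L]
adLLa => addLLLa   [L -> d L L]
addLLLa => adddLLLLa   [L -> d L L]
adddLLLLa => addddLLLLLa   [L -> d L L]
addddLLLLLa => addddadLLLLLa   [L -> a d L]
addddadLLLLLa => addddadadLLLLLa   [L -> a d L]
addddadadLLLLLa => addddadadaLLLLa   [L -> a]
addddadadaLLLLa => addddadadaaLLLa   [L -> a]
addddadadaaLLLa => addddadadaaaLLa   [L -> a]
addddadadaaaLLa => addddadadaaaaLa   [L -> a]
addddadadaaaaLa => addddadadaaaaaa   [L -> a]

S=>LLa=>adLLa=>addLLLa=>adddLLLLa=>addddLLLLLa=>addddadLLLLLa=>addddadadLLLLLa=>addddadadaLLLLa=>addddadadaaLLLa=>addddadadaaaLLa=>addddadadaaaaLa=>addddadadaaaaaa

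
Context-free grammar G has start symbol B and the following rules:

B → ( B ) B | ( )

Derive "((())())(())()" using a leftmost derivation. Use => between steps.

B=>(B)B=>((B)B)B=>((())B)B=>((())())B=>((())())(B)B=>((())())(())B=>((())())(())()

B => (B)B   [B → ( B ) B]
(B)B => ((B)B)B   [B → ( B ) B]
((B)B)B => ((())B)B   [B → ( )]
((())B)B => ((())())B   [B → ( )]
((())())B => ((())())(B)B   [B → ( B ) B]
((())())(B)B => ((())())(())B   [B → ( )]
((())())(())B => ((())())(())()   [B → ( )]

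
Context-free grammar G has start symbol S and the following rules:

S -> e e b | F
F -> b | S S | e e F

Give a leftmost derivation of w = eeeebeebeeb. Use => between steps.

S => F   [S -> F]
F => SS   [F -> S S]
SS => FS   [S -> F]
FS => eeFS   [F -> e e F]
eeFS => eeeeFS   [F -> e e F]
eeeeFS => eeeeSSS   [F -> S S]
eeeeSSS => eeeeFSS   [S -> F]
eeeeFSS => eeeebSS   [F -> b]
eeeebSS => eeeebeebS   [S -> e e b]
eeeebeebS => eeeebeebeeb   [S -> e e b]

S => F => SS => FS => eeFS => eeeeFS => eeeeSSS => eeeeFSS => eeeebSS => eeeebeebS => eeeebeebeeb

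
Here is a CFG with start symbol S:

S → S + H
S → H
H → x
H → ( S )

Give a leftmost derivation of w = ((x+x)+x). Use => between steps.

S=>H=>(S)=>(S+H)=>(H+H)=>((S)+H)=>((S+H)+H)=>((H+H)+H)=>((x+H)+H)=>((x+x)+H)=>((x+x)+x)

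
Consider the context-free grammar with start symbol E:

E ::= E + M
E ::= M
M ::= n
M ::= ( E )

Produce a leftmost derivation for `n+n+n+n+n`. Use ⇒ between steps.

E ⇒ E+M ⇒ E+M+M ⇒ E+M+M+M ⇒ E+M+M+M+M ⇒ M+M+M+M+M ⇒ n+M+M+M+M ⇒ n+n+M+M+M ⇒ n+n+n+M+M ⇒ n+n+n+n+M ⇒ n+n+n+n+n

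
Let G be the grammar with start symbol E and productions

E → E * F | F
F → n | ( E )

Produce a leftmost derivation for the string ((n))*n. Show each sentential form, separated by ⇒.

E⇒E*F⇒F*F⇒(E)*F⇒(F)*F⇒((E))*F⇒((F))*F⇒((n))*F⇒((n))*n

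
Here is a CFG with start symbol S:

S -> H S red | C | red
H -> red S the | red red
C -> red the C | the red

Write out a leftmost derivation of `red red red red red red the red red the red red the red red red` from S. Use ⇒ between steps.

S ⇒ H S red ⇒ red red S red ⇒ red red H S red red ⇒ red red red S the S red red ⇒ red red red H S red the S red red ⇒ red red red red S the S red the S red red ⇒ red red red red H S red the S red the S red red ⇒ red red red red red S the S red the S red the S red red ⇒ red red red red red red the S red the S red the S red red ⇒ red red red red red red the red red the S red the S red red ⇒ red red red red red red the red red the red red the S red red ⇒ red red red red red red the red red the red red the red red red

S ⇒ H S red   [S -> H S red]
H S red ⇒ red red S red   [H -> red red]
red red S red ⇒ red red H S red red   [S -> H S red]
red red H S red red ⇒ red red red S the S red red   [H -> red S the]
red red red S the S red red ⇒ red red red H S red the S red red   [S -> H S red]
red red red H S red the S red red ⇒ red red red red S the S red the S red red   [H -> red S the]
red red red red S the S red the S red red ⇒ red red red red H S red the S red the S red red   [S -> H S red]
red red red red H S red the S red the S red red ⇒ red red red red red S the S red the S red the S red red   [H -> red S the]
red red red red red S the S red the S red the S red red ⇒ red red red red red red the S red the S red the S red red   [S -> red]
red red red red red red the S red the S red the S red red ⇒ red red red red red red the red red the S red the S red red   [S -> red]
red red red red red red the red red the S red the S red red ⇒ red red red red red red the red red the red red the S red red   [S -> red]
red red red red red red the red red the red red the S red red ⇒ red red red red red red the red red the red red the red red red   [S -> red]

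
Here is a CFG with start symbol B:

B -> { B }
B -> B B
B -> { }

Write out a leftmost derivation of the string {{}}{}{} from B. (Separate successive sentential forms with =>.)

B => BB   [B -> B B]
BB => BBB   [B -> B B]
BBB => {B}BB   [B -> { B }]
{B}BB => {{}}BB   [B -> { }]
{{}}BB => {{}}{}B   [B -> { }]
{{}}{}B => {{}}{}{}   [B -> { }]

B => BB => BBB => {B}BB => {{}}BB => {{}}{}B => {{}}{}{}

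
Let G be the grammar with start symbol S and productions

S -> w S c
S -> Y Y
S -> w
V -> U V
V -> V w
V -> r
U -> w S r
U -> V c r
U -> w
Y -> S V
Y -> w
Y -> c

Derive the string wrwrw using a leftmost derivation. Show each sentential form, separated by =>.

S => YY => SVY => YYVY => SVYVY => wVYVY => wrYVY => wrwVY => wrwrY => wrwrw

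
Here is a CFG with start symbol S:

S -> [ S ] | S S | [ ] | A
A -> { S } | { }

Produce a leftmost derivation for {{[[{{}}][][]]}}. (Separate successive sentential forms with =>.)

S => A => {S} => {A} => {{S}} => {{[S]}} => {{[SS]}} => {{[[S]S]}} => {{[[A]S]}} => {{[[{S}]S]}} => {{[[{A}]S]}} => {{[[{{}}]S]}} => {{[[{{}}]SS]}} => {{[[{{}}][]S]}} => {{[[{{}}][][]]}}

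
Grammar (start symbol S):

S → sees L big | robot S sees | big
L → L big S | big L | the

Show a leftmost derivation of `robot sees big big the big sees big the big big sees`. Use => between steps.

S => robot S sees => robot sees L big sees => robot sees big L big sees => robot sees big L big S big sees => robot sees big big L big S big sees => robot sees big big the big S big sees => robot sees big big the big sees L big big sees => robot sees big big the big sees big L big big sees => robot sees big big the big sees big the big big sees

S => robot S sees   [S → robot S sees]
robot S sees => robot sees L big sees   [S → sees L big]
robot sees L big sees => robot sees big L big sees   [L → big L]
robot sees big L big sees => robot sees big L big S big sees   [L → L big S]
robot sees big L big S big sees => robot sees big big L big S big sees   [L → big L]
robot sees big big L big S big sees => robot sees big big the big S big sees   [L → the]
robot sees big big the big S big sees => robot sees big big the big sees L big big sees   [S → sees L big]
robot sees big big the big sees L big big sees => robot sees big big the big sees big L big big sees   [L → big L]
robot sees big big the big sees big L big big sees => robot sees big big the big sees big the big big sees   [L → the]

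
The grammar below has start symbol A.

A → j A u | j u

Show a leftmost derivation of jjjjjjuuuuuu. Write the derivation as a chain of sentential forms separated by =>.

A => jAu => jjAuu => jjjAuuu => jjjjAuuuu => jjjjjAuuuuu => jjjjjjuuuuuu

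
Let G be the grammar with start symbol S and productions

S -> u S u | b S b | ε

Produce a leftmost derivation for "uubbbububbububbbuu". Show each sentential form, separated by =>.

S => uSu => uuSuu => uubSbuu => uubbSbbuu => uubbbSbbbuu => uubbbuSubbbuu => uubbbubSbubbbuu => uubbbubuSububbbuu => uubbbububSbububbbuu => uubbbububbububbbuu

S => uSu   [S -> u S u]
uSu => uuSuu   [S -> u S u]
uuSuu => uubSbuu   [S -> b S b]
uubSbuu => uubbSbbuu   [S -> b S b]
uubbSbbuu => uubbbSbbbuu   [S -> b S b]
uubbbSbbbuu => uubbbuSubbbuu   [S -> u S u]
uubbbuSubbbuu => uubbbubSbubbbuu   [S -> b S b]
uubbbubSbubbbuu => uubbbubuSububbbuu   [S -> u S u]
uubbbubuSububbbuu => uubbbububSbububbbuu   [S -> b S b]
uubbbububSbububbbuu => uubbbububbububbbuu   [S -> ε]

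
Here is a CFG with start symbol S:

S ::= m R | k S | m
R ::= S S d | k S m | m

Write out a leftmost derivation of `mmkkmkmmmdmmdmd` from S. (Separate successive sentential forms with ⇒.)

S ⇒ mR   [S ::= m R]
mR ⇒ mSSd   [R ::= S S d]
mSSd ⇒ mmRSd   [S ::= m R]
mmRSd ⇒ mmSSdSd   [R ::= S S d]
mmSSdSd ⇒ mmkSSdSd   [S ::= k S]
mmkSSdSd ⇒ mmkkSSdSd   [S ::= k S]
mmkkSSdSd ⇒ mmkkmRSdSd   [S ::= m R]
mmkkmRSdSd ⇒ mmkkmkSmSdSd   [R ::= k S m]
mmkkmkSmSdSd ⇒ mmkkmkmRmSdSd   [S ::= m R]
mmkkmkmRmSdSd ⇒ mmkkmkmSSdmSdSd   [R ::= S S d]
mmkkmkmSSdmSdSd ⇒ mmkkmkmmSdmSdSd   [S ::= m]
mmkkmkmmSdmSdSd ⇒ mmkkmkmmmdmSdSd   [S ::= m]
mmkkmkmmmdmSdSd ⇒ mmkkmkmmmdmmdSd   [S ::= m]
mmkkmkmmmdmmdSd ⇒ mmkkmkmmmdmmdmd   [S ::= m]

S ⇒ mR ⇒ mSSd ⇒ mmRSd ⇒ mmSSdSd ⇒ mmkSSdSd ⇒ mmkkSSdSd ⇒ mmkkmRSdSd ⇒ mmkkmkSmSdSd ⇒ mmkkmkmRmSdSd ⇒ mmkkmkmSSdmSdSd ⇒ mmkkmkmmSdmSdSd ⇒ mmkkmkmmmdmSdSd ⇒ mmkkmkmmmdmmdSd ⇒ mmkkmkmmmdmmdmd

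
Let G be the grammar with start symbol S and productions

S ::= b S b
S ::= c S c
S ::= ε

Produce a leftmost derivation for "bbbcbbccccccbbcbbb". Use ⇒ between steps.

S ⇒ bSb ⇒ bbSbb ⇒ bbbSbbb ⇒ bbbcScbbb ⇒ bbbcbSbcbbb ⇒ bbbcbbSbbcbbb ⇒ bbbcbbcScbbcbbb ⇒ bbbcbbccSccbbcbbb ⇒ bbbcbbcccScccbbcbbb ⇒ bbbcbbccccccbbcbbb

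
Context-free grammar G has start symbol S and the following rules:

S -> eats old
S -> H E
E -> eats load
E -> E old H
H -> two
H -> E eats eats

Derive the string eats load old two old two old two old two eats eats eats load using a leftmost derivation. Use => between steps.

S => H E   [S -> H E]
H E => E eats eats E   [H -> E eats eats]
E eats eats E => E old H eats eats E   [E -> E old H]
E old H eats eats E => E old H old H eats eats E   [E -> E old H]
E old H old H eats eats E => E old H old H old H eats eats E   [E -> E old H]
E old H old H old H eats eats E => E old H old H old H old H eats eats E   [E -> E old H]
E old H old H old H old H eats eats E => eats load old H old H old H old H eats eats E   [E -> eats load]
eats load old H old H old H old H eats eats E => eats load old two old H old H old H eats eats E   [H -> two]
eats load old two old H old H old H eats eats E => eats load old two old two old H old H eats eats E   [H -> two]
eats load old two old two old H old H eats eats E => eats load old two old two old two old H eats eats E   [H -> two]
eats load old two old two old two old H eats eats E => eats load old two old two old two old two eats eats E   [H -> two]
eats load old two old two old two old two eats eats E => eats load old two old two old two old two eats eats eats load   [E -> eats load]

S => H E => E eats eats E => E old H eats eats E => E old H old H eats eats E => E old H old H old H eats eats E => E old H old H old H old H eats eats E => eats load old H old H old H old H eats eats E => eats load old two old H old H old H eats eats E => eats load old two old two old H old H eats eats E => eats load old two old two old two old H eats eats E => eats load old two old two old two old two eats eats E => eats load old two old two old two old two eats eats eats load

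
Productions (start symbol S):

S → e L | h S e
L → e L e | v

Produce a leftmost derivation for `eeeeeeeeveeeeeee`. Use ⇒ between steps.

S ⇒ eL   [S → e L]
eL ⇒ eeLe   [L → e L e]
eeLe ⇒ eeeLee   [L → e L e]
eeeLee ⇒ eeeeLeee   [L → e L e]
eeeeLeee ⇒ eeeeeLeeee   [L → e L e]
eeeeeLeeee ⇒ eeeeeeLeeeee   [L → e L e]
eeeeeeLeeeee ⇒ eeeeeeeLeeeeee   [L → e L e]
eeeeeeeLeeeeee ⇒ eeeeeeeeLeeeeeee   [L → e L e]
eeeeeeeeLeeeeeee ⇒ eeeeeeeeveeeeeee   [L → v]

S ⇒ eL ⇒ eeLe ⇒ eeeLee ⇒ eeeeLeee ⇒ eeeeeLeeee ⇒ eeeeeeLeeeee ⇒ eeeeeeeLeeeeee ⇒ eeeeeeeeLeeeeeee ⇒ eeeeeeeeveeeeeee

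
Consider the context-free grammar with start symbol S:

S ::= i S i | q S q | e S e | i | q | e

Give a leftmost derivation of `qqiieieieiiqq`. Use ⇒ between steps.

S ⇒ qSq ⇒ qqSqq ⇒ qqiSiqq ⇒ qqiiSiiqq ⇒ qqiieSeiiqq ⇒ qqiieiSieiiqq ⇒ qqiieieieiiqq

S ⇒ qSq   [S ::= q S q]
qSq ⇒ qqSqq   [S ::= q S q]
qqSqq ⇒ qqiSiqq   [S ::= i S i]
qqiSiqq ⇒ qqiiSiiqq   [S ::= i S i]
qqiiSiiqq ⇒ qqiieSeiiqq   [S ::= e S e]
qqiieSeiiqq ⇒ qqiieiSieiiqq   [S ::= i S i]
qqiieiSieiiqq ⇒ qqiieieieiiqq   [S ::= e]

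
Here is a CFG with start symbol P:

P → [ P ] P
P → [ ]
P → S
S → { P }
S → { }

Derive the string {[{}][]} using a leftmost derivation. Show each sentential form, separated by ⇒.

P⇒S⇒{P}⇒{[P]P}⇒{[S]P}⇒{[{}]P}⇒{[{}][]}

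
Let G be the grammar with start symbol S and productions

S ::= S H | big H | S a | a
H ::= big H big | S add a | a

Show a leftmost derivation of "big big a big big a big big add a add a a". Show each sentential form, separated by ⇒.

S ⇒ S a ⇒ big H a ⇒ big S add a a ⇒ big big H add a a ⇒ big big S add a add a a ⇒ big big S H add a add a a ⇒ big big a H add a add a a ⇒ big big a big H big add a add a a ⇒ big big a big big H big big add a add a a ⇒ big big a big big a big big add a add a a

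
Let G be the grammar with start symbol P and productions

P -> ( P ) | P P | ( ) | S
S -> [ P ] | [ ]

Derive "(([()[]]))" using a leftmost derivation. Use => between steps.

P => (P) => ((P)) => ((S)) => (([P])) => (([PP])) => (([()P])) => (([()S])) => (([()[]]))

P => (P)   [P -> ( P )]
(P) => ((P))   [P -> ( P )]
((P)) => ((S))   [P -> S]
((S)) => (([P]))   [S -> [ P ]]
(([P])) => (([PP]))   [P -> P P]
(([PP])) => (([()P]))   [P -> ( )]
(([()P])) => (([()S]))   [P -> S]
(([()S])) => (([()[]]))   [S -> [ ]]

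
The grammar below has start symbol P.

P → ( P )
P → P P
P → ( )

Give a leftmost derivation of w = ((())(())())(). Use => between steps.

P => PP   [P → P P]
PP => (P)P   [P → ( P )]
(P)P => (PP)P   [P → P P]
(PP)P => (PPP)P   [P → P P]
(PPP)P => ((P)PP)P   [P → ( P )]
((P)PP)P => ((())PP)P   [P → ( )]
((())PP)P => ((())(P)P)P   [P → ( P )]
((())(P)P)P => ((())(())P)P   [P → ( )]
((())(())P)P => ((())(())())P   [P → ( )]
((())(())())P => ((())(())())()   [P → ( )]

P => PP => (P)P => (PP)P => (PPP)P => ((P)PP)P => ((())PP)P => ((())(P)P)P => ((())(())P)P => ((())(())())P => ((())(())())()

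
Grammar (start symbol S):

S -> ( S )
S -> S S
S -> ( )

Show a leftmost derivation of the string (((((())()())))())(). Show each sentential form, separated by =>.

S=>SS=>(S)S=>(SS)S=>((S)S)S=>(((S))S)S=>((((S)))S)S=>((((SS)))S)S=>((((SSS)))S)S=>(((((S)SS)))S)S=>(((((())SS)))S)S=>(((((())()S)))S)S=>(((((())()())))S)S=>(((((())()())))())S=>(((((())()())))())()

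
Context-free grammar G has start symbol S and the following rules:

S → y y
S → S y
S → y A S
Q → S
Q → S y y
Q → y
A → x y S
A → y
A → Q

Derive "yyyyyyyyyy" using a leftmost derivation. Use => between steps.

S => yAS => yyS => yyyAS => yyyyS => yyyyyAS => yyyyyQS => yyyyySS => yyyyyyyS => yyyyyyySy => yyyyyyyyyy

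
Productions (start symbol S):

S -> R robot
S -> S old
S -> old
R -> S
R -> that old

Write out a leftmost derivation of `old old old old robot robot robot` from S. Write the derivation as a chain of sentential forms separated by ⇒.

S ⇒ R robot ⇒ S robot ⇒ R robot robot ⇒ S robot robot ⇒ R robot robot robot ⇒ S robot robot robot ⇒ S old robot robot robot ⇒ S old old robot robot robot ⇒ S old old old robot robot robot ⇒ old old old old robot robot robot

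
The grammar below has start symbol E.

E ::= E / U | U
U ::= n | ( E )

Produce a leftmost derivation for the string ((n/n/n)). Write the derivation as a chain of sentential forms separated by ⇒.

E ⇒ U ⇒ (E) ⇒ (U) ⇒ ((E)) ⇒ ((E/U)) ⇒ ((E/U/U)) ⇒ ((U/U/U)) ⇒ ((n/U/U)) ⇒ ((n/n/U)) ⇒ ((n/n/n))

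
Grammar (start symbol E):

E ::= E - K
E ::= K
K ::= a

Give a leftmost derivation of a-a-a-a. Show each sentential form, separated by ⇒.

E⇒E-K⇒E-K-K⇒E-K-K-K⇒K-K-K-K⇒a-K-K-K⇒a-a-K-K⇒a-a-a-K⇒a-a-a-a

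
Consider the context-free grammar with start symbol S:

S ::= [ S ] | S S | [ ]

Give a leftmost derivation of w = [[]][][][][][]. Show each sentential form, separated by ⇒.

S⇒SS⇒SSS⇒SSSS⇒SSSSS⇒SSSSSS⇒[S]SSSSS⇒[[]]SSSSS⇒[[]][]SSSS⇒[[]][][]SSS⇒[[]][][][]SS⇒[[]][][][][]S⇒[[]][][][][][]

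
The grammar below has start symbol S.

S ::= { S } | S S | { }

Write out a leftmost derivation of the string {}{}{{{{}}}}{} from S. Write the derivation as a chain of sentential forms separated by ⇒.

S⇒SS⇒{}S⇒{}SS⇒{}SSS⇒{}{}SS⇒{}{}{S}S⇒{}{}{{S}}S⇒{}{}{{{S}}}S⇒{}{}{{{{}}}}S⇒{}{}{{{{}}}}{}

S ⇒ SS   [S ::= S S]
SS ⇒ {}S   [S ::= { }]
{}S ⇒ {}SS   [S ::= S S]
{}SS ⇒ {}SSS   [S ::= S S]
{}SSS ⇒ {}{}SS   [S ::= { }]
{}{}SS ⇒ {}{}{S}S   [S ::= { S }]
{}{}{S}S ⇒ {}{}{{S}}S   [S ::= { S }]
{}{}{{S}}S ⇒ {}{}{{{S}}}S   [S ::= { S }]
{}{}{{{S}}}S ⇒ {}{}{{{{}}}}S   [S ::= { }]
{}{}{{{{}}}}S ⇒ {}{}{{{{}}}}{}   [S ::= { }]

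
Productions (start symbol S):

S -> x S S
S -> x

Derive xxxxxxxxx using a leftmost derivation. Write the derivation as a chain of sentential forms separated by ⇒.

S ⇒ xSS ⇒ xxSSS ⇒ xxxSSSS ⇒ xxxxSSSSS ⇒ xxxxxSSSS ⇒ xxxxxxSSS ⇒ xxxxxxxSS ⇒ xxxxxxxxS ⇒ xxxxxxxxx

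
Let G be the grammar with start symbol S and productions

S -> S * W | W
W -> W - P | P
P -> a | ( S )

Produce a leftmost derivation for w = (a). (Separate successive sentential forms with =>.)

S => W => P => (S) => (W) => (P) => (a)

S => W   [S -> W]
W => P   [W -> P]
P => (S)   [P -> ( S )]
(S) => (W)   [S -> W]
(W) => (P)   [W -> P]
(P) => (a)   [P -> a]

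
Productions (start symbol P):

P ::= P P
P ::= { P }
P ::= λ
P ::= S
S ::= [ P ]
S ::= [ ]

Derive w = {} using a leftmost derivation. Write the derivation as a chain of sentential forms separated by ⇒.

P⇒PP⇒{P}P⇒{}P⇒{}

P ⇒ PP   [P ::= P P]
PP ⇒ {P}P   [P ::= { P }]
{P}P ⇒ {}P   [P ::= λ]
{}P ⇒ {}   [P ::= λ]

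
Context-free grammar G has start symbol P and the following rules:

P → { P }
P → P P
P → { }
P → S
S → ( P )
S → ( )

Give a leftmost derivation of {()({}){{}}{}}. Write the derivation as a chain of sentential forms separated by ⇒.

P ⇒ {P}   [P → { P }]
{P} ⇒ {PP}   [P → P P]
{PP} ⇒ {PPP}   [P → P P]
{PPP} ⇒ {SPP}   [P → S]
{SPP} ⇒ {()PP}   [S → ( )]
{()PP} ⇒ {()PPP}   [P → P P]
{()PPP} ⇒ {()SPP}   [P → S]
{()SPP} ⇒ {()(P)PP}   [S → ( P )]
{()(P)PP} ⇒ {()({})PP}   [P → { }]
{()({})PP} ⇒ {()({}){P}P}   [P → { P }]
{()({}){P}P} ⇒ {()({}){{}}P}   [P → { }]
{()({}){{}}P} ⇒ {()({}){{}}{}}   [P → { }]

P ⇒ {P} ⇒ {PP} ⇒ {PPP} ⇒ {SPP} ⇒ {()PP} ⇒ {()PPP} ⇒ {()SPP} ⇒ {()(P)PP} ⇒ {()({})PP} ⇒ {()({}){P}P} ⇒ {()({}){{}}P} ⇒ {()({}){{}}{}}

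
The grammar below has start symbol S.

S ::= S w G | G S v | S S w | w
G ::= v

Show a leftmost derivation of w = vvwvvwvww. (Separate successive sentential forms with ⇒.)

S ⇒ SSw   [S ::= S S w]
SSw ⇒ SwGSw   [S ::= S w G]
SwGSw ⇒ GSvwGSw   [S ::= G S v]
GSvwGSw ⇒ vSvwGSw   [G ::= v]
vSvwGSw ⇒ vGSvvwGSw   [S ::= G S v]
vGSvvwGSw ⇒ vvSvvwGSw   [G ::= v]
vvSvvwGSw ⇒ vvwvvwGSw   [S ::= w]
vvwvvwGSw ⇒ vvwvvwvSw   [G ::= v]
vvwvvwvSw ⇒ vvwvvwvww   [S ::= w]

S⇒SSw⇒SwGSw⇒GSvwGSw⇒vSvwGSw⇒vGSvvwGSw⇒vvSvvwGSw⇒vvwvvwGSw⇒vvwvvwvSw⇒vvwvvwvww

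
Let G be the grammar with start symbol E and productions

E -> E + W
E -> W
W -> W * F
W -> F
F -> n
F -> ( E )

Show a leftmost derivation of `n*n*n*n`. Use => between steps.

E => W => W*F => W*F*F => W*F*F*F => F*F*F*F => n*F*F*F => n*n*F*F => n*n*n*F => n*n*n*n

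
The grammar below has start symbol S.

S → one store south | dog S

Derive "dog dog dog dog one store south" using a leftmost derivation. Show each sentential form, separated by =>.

S => dog S   [S → dog S]
dog S => dog dog S   [S → dog S]
dog dog S => dog dog dog S   [S → dog S]
dog dog dog S => dog dog dog dog S   [S → dog S]
dog dog dog dog S => dog dog dog dog one store south   [S → one store south]

S => dog S => dog dog S => dog dog dog S => dog dog dog dog S => dog dog dog dog one store south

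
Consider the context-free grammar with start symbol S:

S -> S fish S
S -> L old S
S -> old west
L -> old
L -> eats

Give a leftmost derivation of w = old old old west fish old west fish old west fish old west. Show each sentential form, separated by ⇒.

S ⇒ S fish S ⇒ S fish S fish S ⇒ S fish S fish S fish S ⇒ L old S fish S fish S fish S ⇒ old old S fish S fish S fish S ⇒ old old old west fish S fish S fish S ⇒ old old old west fish old west fish S fish S ⇒ old old old west fish old west fish old west fish S ⇒ old old old west fish old west fish old west fish old west

S ⇒ S fish S   [S -> S fish S]
S fish S ⇒ S fish S fish S   [S -> S fish S]
S fish S fish S ⇒ S fish S fish S fish S   [S -> S fish S]
S fish S fish S fish S ⇒ L old S fish S fish S fish S   [S -> L old S]
L old S fish S fish S fish S ⇒ old old S fish S fish S fish S   [L -> old]
old old S fish S fish S fish S ⇒ old old old west fish S fish S fish S   [S -> old west]
old old old west fish S fish S fish S ⇒ old old old west fish old west fish S fish S   [S -> old west]
old old old west fish old west fish S fish S ⇒ old old old west fish old west fish old west fish S   [S -> old west]
old old old west fish old west fish old west fish S ⇒ old old old west fish old west fish old west fish old west   [S -> old west]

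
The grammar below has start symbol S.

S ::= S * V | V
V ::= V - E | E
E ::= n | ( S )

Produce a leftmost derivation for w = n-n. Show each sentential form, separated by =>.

S => V   [S ::= V]
V => V-E   [V ::= V - E]
V-E => E-E   [V ::= E]
E-E => n-E   [E ::= n]
n-E => n-n   [E ::= n]

S => V => V-E => E-E => n-E => n-n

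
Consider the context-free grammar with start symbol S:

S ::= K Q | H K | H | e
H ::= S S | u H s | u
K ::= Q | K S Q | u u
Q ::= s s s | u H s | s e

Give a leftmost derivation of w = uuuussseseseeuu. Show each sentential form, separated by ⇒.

S⇒HK⇒SSK⇒KQSK⇒KSQQSK⇒QSQQSK⇒uHsSQQSK⇒uuHssSQQSK⇒uuuHsssSQQSK⇒uuuusssSQQSK⇒uuuussseQQSK⇒uuuussseseQSK⇒uuuussseseseSK⇒uuuussseseseeK⇒uuuussseseseeuu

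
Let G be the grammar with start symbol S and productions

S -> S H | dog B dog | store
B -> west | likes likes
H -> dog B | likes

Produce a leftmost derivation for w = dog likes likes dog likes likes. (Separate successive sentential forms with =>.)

S => S H => S H H => dog B dog H H => dog likes likes dog H H => dog likes likes dog likes H => dog likes likes dog likes likes

S => S H   [S -> S H]
S H => S H H   [S -> S H]
S H H => dog B dog H H   [S -> dog B dog]
dog B dog H H => dog likes likes dog H H   [B -> likes likes]
dog likes likes dog H H => dog likes likes dog likes H   [H -> likes]
dog likes likes dog likes H => dog likes likes dog likes likes   [H -> likes]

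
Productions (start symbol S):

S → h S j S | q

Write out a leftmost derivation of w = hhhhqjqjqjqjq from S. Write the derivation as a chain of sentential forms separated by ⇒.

S ⇒ hSjS   [S → h S j S]
hSjS ⇒ hhSjSjS   [S → h S j S]
hhSjSjS ⇒ hhhSjSjSjS   [S → h S j S]
hhhSjSjSjS ⇒ hhhhSjSjSjSjS   [S → h S j S]
hhhhSjSjSjSjS ⇒ hhhhqjSjSjSjS   [S → q]
hhhhqjSjSjSjS ⇒ hhhhqjqjSjSjS   [S → q]
hhhhqjqjSjSjS ⇒ hhhhqjqjqjSjS   [S → q]
hhhhqjqjqjSjS ⇒ hhhhqjqjqjqjS   [S → q]
hhhhqjqjqjqjS ⇒ hhhhqjqjqjqjq   [S → q]

S ⇒ hSjS ⇒ hhSjSjS ⇒ hhhSjSjSjS ⇒ hhhhSjSjSjSjS ⇒ hhhhqjSjSjSjS ⇒ hhhhqjqjSjSjS ⇒ hhhhqjqjqjSjS ⇒ hhhhqjqjqjqjS ⇒ hhhhqjqjqjqjq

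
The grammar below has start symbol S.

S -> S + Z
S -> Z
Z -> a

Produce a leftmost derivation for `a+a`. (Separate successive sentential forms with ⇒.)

S ⇒ S+Z   [S -> S + Z]
S+Z ⇒ Z+Z   [S -> Z]
Z+Z ⇒ a+Z   [Z -> a]
a+Z ⇒ a+a   [Z -> a]

S ⇒ S+Z ⇒ Z+Z ⇒ a+Z ⇒ a+a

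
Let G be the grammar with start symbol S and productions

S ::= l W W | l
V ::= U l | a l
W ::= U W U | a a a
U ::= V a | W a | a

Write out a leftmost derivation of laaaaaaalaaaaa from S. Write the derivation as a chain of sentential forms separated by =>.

S => lWW => laaaW => laaaUWU => laaaVaWU => laaaUlaWU => laaaWalaWU => laaaaaaalaWU => laaaaaaalaaaaU => laaaaaaalaaaaa

S => lWW   [S ::= l W W]
lWW => laaaW   [W ::= a a a]
laaaW => laaaUWU   [W ::= U W U]
laaaUWU => laaaVaWU   [U ::= V a]
laaaVaWU => laaaUlaWU   [V ::= U l]
laaaUlaWU => laaaWalaWU   [U ::= W a]
laaaWalaWU => laaaaaaalaWU   [W ::= a a a]
laaaaaaalaWU => laaaaaaalaaaaU   [W ::= a a a]
laaaaaaalaaaaU => laaaaaaalaaaaa   [U ::= a]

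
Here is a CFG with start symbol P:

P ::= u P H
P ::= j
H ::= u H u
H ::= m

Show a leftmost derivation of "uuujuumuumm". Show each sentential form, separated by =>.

P => uPH => uuPHH => uuuPHHH => uuujHHH => uuujuHuHH => uuujuuHuuHH => uuujuumuuHH => uuujuumuumH => uuujuumuumm

P => uPH   [P ::= u P H]
uPH => uuPHH   [P ::= u P H]
uuPHH => uuuPHHH   [P ::= u P H]
uuuPHHH => uuujHHH   [P ::= j]
uuujHHH => uuujuHuHH   [H ::= u H u]
uuujuHuHH => uuujuuHuuHH   [H ::= u H u]
uuujuuHuuHH => uuujuumuuHH   [H ::= m]
uuujuumuuHH => uuujuumuumH   [H ::= m]
uuujuumuumH => uuujuumuumm   [H ::= m]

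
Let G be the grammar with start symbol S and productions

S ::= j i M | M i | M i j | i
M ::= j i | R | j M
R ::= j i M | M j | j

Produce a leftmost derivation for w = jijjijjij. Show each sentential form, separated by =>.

S => jiM   [S ::= j i M]
jiM => jijM   [M ::= j M]
jijM => jijR   [M ::= R]
jijR => jijjiM   [R ::= j i M]
jijjiM => jijjiR   [M ::= R]
jijjiR => jijjiMj   [R ::= M j]
jijjiMj => jijjijMj   [M ::= j M]
jijjijMj => jijjijjij   [M ::= j i]

S => jiM => jijM => jijR => jijjiM => jijjiR => jijjiMj => jijjijMj => jijjijjij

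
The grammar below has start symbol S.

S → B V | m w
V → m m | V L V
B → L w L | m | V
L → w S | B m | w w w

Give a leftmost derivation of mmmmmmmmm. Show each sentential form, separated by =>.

S=>BV=>VV=>mmV=>mmVLV=>mmmmLV=>mmmmBmV=>mmmmVmV=>mmmmmmmV=>mmmmmmmmm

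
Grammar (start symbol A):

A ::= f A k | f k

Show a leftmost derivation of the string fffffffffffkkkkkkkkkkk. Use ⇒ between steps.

A ⇒ fAk ⇒ ffAkk ⇒ fffAkkk ⇒ ffffAkkkk ⇒ fffffAkkkkk ⇒ ffffffAkkkkkk ⇒ fffffffAkkkkkkk ⇒ ffffffffAkkkkkkkk ⇒ fffffffffAkkkkkkkkk ⇒ ffffffffffAkkkkkkkkkk ⇒ fffffffffffkkkkkkkkkkk

A ⇒ fAk   [A ::= f A k]
fAk ⇒ ffAkk   [A ::= f A k]
ffAkk ⇒ fffAkkk   [A ::= f A k]
fffAkkk ⇒ ffffAkkkk   [A ::= f A k]
ffffAkkkk ⇒ fffffAkkkkk   [A ::= f A k]
fffffAkkkkk ⇒ ffffffAkkkkkk   [A ::= f A k]
ffffffAkkkkkk ⇒ fffffffAkkkkkkk   [A ::= f A k]
fffffffAkkkkkkk ⇒ ffffffffAkkkkkkkk   [A ::= f A k]
ffffffffAkkkkkkkk ⇒ fffffffffAkkkkkkkkk   [A ::= f A k]
fffffffffAkkkkkkkkk ⇒ ffffffffffAkkkkkkkkkk   [A ::= f A k]
ffffffffffAkkkkkkkkkk ⇒ fffffffffffkkkkkkkkkkk   [A ::= f k]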